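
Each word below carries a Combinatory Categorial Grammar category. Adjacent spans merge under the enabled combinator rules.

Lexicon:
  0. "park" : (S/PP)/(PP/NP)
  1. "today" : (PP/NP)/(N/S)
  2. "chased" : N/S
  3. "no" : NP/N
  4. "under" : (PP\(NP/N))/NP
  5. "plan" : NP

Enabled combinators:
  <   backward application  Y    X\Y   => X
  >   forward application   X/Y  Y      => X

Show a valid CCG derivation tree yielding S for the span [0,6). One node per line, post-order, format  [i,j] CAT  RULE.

[0,6] S   >
  [0,3] S/PP   >
    [0,1] "park" : (S/PP)/(PP/NP)
    [1,3] PP/NP   >
      [1,2] "today" : (PP/NP)/(N/S)
      [2,3] "chased" : N/S
  [3,6] PP   <
    [3,4] "no" : NP/N
    [4,6] PP\(NP/N)   >
      [4,5] "under" : (PP\(NP/N))/NP
      [5,6] "plan" : NP

[0,1] (S/PP)/(PP/NP)  lex  "park"
[1,2] (PP/NP)/(N/S)  lex  "today"
[2,3] N/S  lex  "chased"
[1,3] PP/NP  >  k=2
[0,3] S/PP  >  k=1
[3,4] NP/N  lex  "no"
[4,5] (PP\(NP/N))/NP  lex  "under"
[5,6] NP  lex  "plan"
[4,6] PP\(NP/N)  >  k=5
[3,6] PP  <  k=4
[0,6] S  >  k=3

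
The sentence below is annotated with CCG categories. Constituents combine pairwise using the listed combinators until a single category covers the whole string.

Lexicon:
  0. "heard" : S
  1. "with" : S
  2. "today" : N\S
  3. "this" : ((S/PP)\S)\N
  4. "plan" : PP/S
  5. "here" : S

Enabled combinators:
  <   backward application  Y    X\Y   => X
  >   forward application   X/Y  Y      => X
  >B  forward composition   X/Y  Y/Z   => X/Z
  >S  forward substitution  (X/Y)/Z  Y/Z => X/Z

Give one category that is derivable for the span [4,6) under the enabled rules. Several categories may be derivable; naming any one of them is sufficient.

PP

[0,6] S   >
  [0,4] S/PP   <
    [0,1] "heard" : S
    [1,4] (S/PP)\S   <
      [1,3] N   <
        [1,2] "with" : S
        [2,3] "today" : N\S
      [3,4] "this" : ((S/PP)\S)\N
  [4,6] PP   >
    [4,5] "plan" : PP/S
    [5,6] "here" : S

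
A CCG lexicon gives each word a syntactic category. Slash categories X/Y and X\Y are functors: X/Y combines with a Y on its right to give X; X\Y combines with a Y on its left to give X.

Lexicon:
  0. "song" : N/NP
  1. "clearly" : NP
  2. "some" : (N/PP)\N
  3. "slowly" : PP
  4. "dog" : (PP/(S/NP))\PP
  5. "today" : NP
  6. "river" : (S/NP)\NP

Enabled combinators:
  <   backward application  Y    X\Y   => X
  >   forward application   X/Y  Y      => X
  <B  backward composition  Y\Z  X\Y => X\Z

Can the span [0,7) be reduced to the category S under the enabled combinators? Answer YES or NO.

N/NP NP (N/PP)\N PP (PP/(S/NP))\PP NP (S/NP)\NP
CKY chart[0,7] = {N}; S ∉ chart

NO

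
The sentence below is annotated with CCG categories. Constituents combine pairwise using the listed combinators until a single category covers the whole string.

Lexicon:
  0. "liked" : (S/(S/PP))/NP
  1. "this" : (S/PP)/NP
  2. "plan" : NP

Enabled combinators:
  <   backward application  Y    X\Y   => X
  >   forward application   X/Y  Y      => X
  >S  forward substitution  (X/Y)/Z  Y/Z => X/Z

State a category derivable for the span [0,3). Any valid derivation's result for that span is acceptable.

[0,3] S   >
  [0,2] S/NP   >S
    [0,1] "liked" : (S/(S/PP))/NP
    [1,2] "this" : (S/PP)/NP
  [2,3] "plan" : NP

S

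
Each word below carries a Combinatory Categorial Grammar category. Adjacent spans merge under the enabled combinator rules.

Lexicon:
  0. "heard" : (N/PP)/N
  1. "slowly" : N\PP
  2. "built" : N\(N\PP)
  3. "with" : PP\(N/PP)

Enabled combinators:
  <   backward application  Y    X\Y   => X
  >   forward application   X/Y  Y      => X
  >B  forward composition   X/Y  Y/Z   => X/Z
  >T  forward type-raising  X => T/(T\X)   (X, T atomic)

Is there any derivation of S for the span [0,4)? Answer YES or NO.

(N/PP)/N N\PP N\(N\PP) PP\(N/PP)
CKY chart[0,4] = {N/(N\PP), NP/(NP\PP), PP, PP/(PP\PP), S/(S\PP)}; S ∉ chart

NO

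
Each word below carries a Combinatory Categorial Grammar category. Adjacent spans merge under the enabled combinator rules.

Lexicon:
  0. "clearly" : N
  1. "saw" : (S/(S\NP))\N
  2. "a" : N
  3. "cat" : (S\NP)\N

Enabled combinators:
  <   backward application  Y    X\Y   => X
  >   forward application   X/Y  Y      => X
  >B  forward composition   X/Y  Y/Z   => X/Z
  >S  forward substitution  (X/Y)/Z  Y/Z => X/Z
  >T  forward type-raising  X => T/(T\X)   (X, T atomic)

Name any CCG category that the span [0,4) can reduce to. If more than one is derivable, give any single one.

S

[0,4] S   >
  [0,2] S/(S\NP)   <
    [0,1] "clearly" : N
    [1,2] "saw" : (S/(S\NP))\N
  [2,4] S\NP   <
    [2,3] "a" : N
    [3,4] "cat" : (S\NP)\N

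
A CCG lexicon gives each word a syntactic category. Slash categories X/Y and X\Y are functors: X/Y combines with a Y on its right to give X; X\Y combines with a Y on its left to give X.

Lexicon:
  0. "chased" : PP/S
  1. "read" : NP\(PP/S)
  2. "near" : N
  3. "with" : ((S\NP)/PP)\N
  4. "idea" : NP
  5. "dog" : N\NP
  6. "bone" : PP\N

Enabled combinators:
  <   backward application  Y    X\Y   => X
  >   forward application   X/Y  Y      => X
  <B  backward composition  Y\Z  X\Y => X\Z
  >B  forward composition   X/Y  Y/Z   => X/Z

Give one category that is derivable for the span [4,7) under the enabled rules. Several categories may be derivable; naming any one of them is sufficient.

[0,7] S   <
  [0,2] NP   <
    [0,1] "chased" : PP/S
    [1,2] "read" : NP\(PP/S)
  [2,7] S\NP   >
    [2,4] (S\NP)/PP   <
      [2,3] "near" : N
      [3,4] "with" : ((S\NP)/PP)\N
    [4,7] PP   <
      [4,6] N   <
        [4,5] "idea" : NP
        [5,6] "dog" : N\NP
      [6,7] "bone" : PP\N

PP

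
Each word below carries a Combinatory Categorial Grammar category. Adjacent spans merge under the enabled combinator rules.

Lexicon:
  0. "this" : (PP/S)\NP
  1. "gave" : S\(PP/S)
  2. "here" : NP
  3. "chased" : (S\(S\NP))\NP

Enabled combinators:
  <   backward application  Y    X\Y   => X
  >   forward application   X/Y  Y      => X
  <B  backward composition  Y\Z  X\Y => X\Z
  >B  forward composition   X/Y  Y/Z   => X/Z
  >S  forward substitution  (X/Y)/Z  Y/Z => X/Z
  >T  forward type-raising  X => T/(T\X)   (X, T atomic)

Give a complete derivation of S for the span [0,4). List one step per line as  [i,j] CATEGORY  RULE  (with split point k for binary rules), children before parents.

[0,4] S   <
  [0,2] S\NP   <B
    [0,1] "this" : (PP/S)\NP
    [1,2] "gave" : S\(PP/S)
  [2,4] S\(S\NP)   <
    [2,3] "here" : NP
    [3,4] "chased" : (S\(S\NP))\NP

[0,1] (PP/S)\NP  lex  "this"
[1,2] S\(PP/S)  lex  "gave"
[0,2] S\NP  <B  k=1
[2,3] NP  lex  "here"
[3,4] (S\(S\NP))\NP  lex  "chased"
[2,4] S\(S\NP)  <  k=3
[0,4] S  <  k=2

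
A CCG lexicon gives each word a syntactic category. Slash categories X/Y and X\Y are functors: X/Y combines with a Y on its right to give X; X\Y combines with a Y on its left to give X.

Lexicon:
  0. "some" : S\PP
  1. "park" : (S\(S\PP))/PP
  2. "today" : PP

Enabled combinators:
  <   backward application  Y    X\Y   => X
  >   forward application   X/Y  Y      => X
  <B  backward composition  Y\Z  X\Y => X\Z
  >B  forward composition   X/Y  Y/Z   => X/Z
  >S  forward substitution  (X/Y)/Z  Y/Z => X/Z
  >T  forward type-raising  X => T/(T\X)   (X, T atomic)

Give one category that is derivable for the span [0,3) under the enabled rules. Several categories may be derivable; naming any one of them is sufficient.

[0,3] S   <
  [0,1] "some" : S\PP
  [1,3] S\(S\PP)   >
    [1,2] "park" : (S\(S\PP))/PP
    [2,3] "today" : PP

S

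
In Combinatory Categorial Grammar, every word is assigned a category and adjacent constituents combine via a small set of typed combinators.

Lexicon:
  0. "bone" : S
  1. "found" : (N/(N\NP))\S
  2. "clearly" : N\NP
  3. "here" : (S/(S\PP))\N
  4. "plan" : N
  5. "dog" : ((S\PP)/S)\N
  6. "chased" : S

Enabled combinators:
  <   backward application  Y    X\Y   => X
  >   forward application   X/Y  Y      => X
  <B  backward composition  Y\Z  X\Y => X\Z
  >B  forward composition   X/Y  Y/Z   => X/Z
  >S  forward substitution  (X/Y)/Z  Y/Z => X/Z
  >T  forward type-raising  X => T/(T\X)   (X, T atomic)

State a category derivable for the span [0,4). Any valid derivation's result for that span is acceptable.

S/(S\PP)

[0,7] S   >
  [0,4] S/(S\PP)   <
    [0,3] N   >
      [0,2] N/(N\NP)   <
        [0,1] "bone" : S
        [1,2] "found" : (N/(N\NP))\S
      [2,3] "clearly" : N\NP
    [3,4] "here" : (S/(S\PP))\N
  [4,7] S\PP   >
    [4,6] (S\PP)/S   <
      [4,5] "plan" : N
      [5,6] "dog" : ((S\PP)/S)\N
    [6,7] "chased" : S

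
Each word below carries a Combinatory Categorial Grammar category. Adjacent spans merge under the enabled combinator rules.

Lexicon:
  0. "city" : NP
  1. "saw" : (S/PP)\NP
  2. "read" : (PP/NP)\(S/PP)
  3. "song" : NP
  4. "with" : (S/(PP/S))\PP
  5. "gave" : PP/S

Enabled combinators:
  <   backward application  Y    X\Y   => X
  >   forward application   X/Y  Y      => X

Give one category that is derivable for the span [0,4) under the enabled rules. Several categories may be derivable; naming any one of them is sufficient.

PP

[0,6] S   >
  [0,5] S/(PP/S)   <
    [0,4] PP   >
      [0,3] PP/NP   <
        [0,2] S/PP   <
          [0,1] "city" : NP
          [1,2] "saw" : (S/PP)\NP
        [2,3] "read" : (PP/NP)\(S/PP)
      [3,4] "song" : NP
    [4,5] "with" : (S/(PP/S))\PP
  [5,6] "gave" : PP/S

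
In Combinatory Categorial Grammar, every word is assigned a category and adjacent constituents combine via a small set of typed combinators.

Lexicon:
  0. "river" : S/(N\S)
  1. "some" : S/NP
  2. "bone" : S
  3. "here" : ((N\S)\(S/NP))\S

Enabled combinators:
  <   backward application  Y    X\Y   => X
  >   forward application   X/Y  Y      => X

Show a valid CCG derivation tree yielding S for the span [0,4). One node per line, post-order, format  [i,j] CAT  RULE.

[0,4] S   >
  [0,1] "river" : S/(N\S)
  [1,4] N\S   <
    [1,2] "some" : S/NP
    [2,4] (N\S)\(S/NP)   <
      [2,3] "bone" : S
      [3,4] "here" : ((N\S)\(S/NP))\S

[0,1] S/(N\S)  lex  "river"
[1,2] S/NP  lex  "some"
[2,3] S  lex  "bone"
[3,4] ((N\S)\(S/NP))\S  lex  "here"
[2,4] (N\S)\(S/NP)  <  k=3
[1,4] N\S  <  k=2
[0,4] S  >  k=1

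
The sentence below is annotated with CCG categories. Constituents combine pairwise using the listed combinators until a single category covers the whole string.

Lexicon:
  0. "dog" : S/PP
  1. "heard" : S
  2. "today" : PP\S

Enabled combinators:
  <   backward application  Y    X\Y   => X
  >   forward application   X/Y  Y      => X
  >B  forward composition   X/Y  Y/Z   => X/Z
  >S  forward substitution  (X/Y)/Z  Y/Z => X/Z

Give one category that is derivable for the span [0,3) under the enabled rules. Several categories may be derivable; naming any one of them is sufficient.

[0,3] S   >
  [0,1] "dog" : S/PP
  [1,3] PP   <
    [1,2] "heard" : S
    [2,3] "today" : PP\S

S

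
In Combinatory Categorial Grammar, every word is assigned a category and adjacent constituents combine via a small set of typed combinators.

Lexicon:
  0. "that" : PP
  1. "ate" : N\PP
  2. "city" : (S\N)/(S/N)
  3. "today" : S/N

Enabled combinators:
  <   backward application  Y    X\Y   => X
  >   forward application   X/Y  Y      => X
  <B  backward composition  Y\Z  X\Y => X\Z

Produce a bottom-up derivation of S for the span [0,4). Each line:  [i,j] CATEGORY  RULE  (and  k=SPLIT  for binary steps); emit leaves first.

[0,1] PP  lex  "that"
[1,2] N\PP  lex  "ate"
[0,2] N  <  k=1
[2,3] (S\N)/(S/N)  lex  "city"
[3,4] S/N  lex  "today"
[2,4] S\N  >  k=3
[0,4] S  <  k=2

[0,4] S   <
  [0,2] N   <
    [0,1] "that" : PP
    [1,2] "ate" : N\PP
  [2,4] S\N   >
    [2,3] "city" : (S\N)/(S/N)
    [3,4] "today" : S/N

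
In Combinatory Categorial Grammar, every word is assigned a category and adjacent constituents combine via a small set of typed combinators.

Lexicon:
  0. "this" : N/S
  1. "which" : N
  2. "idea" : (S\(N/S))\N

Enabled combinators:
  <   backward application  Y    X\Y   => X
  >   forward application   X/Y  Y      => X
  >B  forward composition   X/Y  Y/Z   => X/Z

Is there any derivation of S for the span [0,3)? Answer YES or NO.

YES

[0,3] S   <
  [0,1] "this" : N/S
  [1,3] S\(N/S)   <
    [1,2] "which" : N
    [2,3] "idea" : (S\(N/S))\N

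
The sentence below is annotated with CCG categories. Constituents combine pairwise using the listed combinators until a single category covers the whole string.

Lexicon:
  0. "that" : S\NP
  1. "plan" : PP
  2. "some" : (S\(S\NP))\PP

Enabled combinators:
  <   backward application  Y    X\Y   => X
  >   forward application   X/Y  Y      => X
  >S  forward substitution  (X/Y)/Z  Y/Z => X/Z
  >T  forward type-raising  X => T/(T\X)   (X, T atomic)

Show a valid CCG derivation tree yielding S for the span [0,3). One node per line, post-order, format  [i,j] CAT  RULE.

[0,3] S   <
  [0,1] "that" : S\NP
  [1,3] S\(S\NP)   <
    [1,2] "plan" : PP
    [2,3] "some" : (S\(S\NP))\PP

[0,1] S\NP  lex  "that"
[1,2] PP  lex  "plan"
[2,3] (S\(S\NP))\PP  lex  "some"
[1,3] S\(S\NP)  <  k=2
[0,3] S  <  k=1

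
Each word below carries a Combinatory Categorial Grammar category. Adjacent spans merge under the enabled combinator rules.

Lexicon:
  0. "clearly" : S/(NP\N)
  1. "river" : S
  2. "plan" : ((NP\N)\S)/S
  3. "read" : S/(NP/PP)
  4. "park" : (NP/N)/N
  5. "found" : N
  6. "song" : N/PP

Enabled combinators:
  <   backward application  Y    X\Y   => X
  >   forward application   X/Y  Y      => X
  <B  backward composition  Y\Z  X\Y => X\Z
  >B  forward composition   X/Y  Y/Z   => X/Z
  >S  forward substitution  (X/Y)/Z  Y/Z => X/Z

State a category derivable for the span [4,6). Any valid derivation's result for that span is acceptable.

NP/N

[0,7] S   >
  [0,1] "clearly" : S/(NP\N)
  [1,7] NP\N   <
    [1,2] "river" : S
    [2,7] (NP\N)\S   >
      [2,3] "plan" : ((NP\N)\S)/S
      [3,7] S   >
        [3,4] "read" : S/(NP/PP)
        [4,7] NP/PP   >B
          [4,6] NP/N   >
            [4,5] "park" : (NP/N)/N
            [5,6] "found" : N
          [6,7] "song" : N/PP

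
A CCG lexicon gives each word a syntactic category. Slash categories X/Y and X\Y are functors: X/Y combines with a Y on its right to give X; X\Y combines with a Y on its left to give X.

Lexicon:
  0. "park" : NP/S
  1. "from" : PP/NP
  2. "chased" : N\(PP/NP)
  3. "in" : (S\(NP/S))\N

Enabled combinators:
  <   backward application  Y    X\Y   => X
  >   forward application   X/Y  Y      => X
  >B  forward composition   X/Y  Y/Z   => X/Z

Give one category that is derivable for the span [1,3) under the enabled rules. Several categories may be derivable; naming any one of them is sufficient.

[0,4] S   <
  [0,1] "park" : NP/S
  [1,4] S\(NP/S)   <
    [1,3] N   <
      [1,2] "from" : PP/NP
      [2,3] "chased" : N\(PP/NP)
    [3,4] "in" : (S\(NP/S))\N

N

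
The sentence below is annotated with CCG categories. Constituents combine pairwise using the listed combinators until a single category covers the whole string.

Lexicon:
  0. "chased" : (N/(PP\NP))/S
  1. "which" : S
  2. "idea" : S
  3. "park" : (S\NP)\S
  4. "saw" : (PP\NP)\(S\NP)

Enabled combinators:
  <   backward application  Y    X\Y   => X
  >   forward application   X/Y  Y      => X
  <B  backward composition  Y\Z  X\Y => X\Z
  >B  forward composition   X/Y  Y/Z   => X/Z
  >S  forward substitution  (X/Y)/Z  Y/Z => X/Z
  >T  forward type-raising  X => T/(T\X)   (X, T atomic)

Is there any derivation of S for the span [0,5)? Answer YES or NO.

NO

(N/(PP\NP))/S S S (S\NP)\S (PP\NP)\(S\NP)
CKY chart[0,5] = {N, N/(N\N), NP/(NP\N), PP/(PP\N), S/(S\N)}; S ∉ chart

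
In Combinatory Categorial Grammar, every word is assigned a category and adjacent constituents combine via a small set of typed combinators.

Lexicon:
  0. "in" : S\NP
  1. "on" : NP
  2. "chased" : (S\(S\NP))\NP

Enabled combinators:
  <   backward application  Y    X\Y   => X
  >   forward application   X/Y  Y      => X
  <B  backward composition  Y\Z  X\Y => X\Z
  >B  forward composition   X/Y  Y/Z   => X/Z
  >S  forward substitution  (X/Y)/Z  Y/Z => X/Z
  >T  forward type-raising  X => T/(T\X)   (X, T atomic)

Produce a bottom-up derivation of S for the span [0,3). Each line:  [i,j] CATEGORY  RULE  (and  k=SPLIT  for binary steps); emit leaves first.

[0,1] S\NP  lex  "in"
[1,2] NP  lex  "on"
[2,3] (S\(S\NP))\NP  lex  "chased"
[1,3] S\(S\NP)  <  k=2
[0,3] S  <  k=1

[0,3] S   <
  [0,1] "in" : S\NP
  [1,3] S\(S\NP)   <
    [1,2] "on" : NP
    [2,3] "chased" : (S\(S\NP))\NP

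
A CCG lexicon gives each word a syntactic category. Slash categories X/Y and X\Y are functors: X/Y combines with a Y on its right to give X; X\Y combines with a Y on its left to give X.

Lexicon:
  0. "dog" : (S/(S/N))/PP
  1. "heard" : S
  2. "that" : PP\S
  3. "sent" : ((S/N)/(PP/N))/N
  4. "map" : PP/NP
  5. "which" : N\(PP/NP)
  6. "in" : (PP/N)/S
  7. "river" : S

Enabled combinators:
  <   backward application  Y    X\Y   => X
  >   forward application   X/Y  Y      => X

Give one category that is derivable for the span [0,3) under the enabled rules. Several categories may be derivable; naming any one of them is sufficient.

[0,8] S   >
  [0,3] S/(S/N)   >
    [0,1] "dog" : (S/(S/N))/PP
    [1,3] PP   <
      [1,2] "heard" : S
      [2,3] "that" : PP\S
  [3,8] S/N   >
    [3,6] (S/N)/(PP/N)   >
      [3,4] "sent" : ((S/N)/(PP/N))/N
      [4,6] N   <
        [4,5] "map" : PP/NP
        [5,6] "which" : N\(PP/NP)
    [6,8] PP/N   >
      [6,7] "in" : (PP/N)/S
      [7,8] "river" : S

S/(S/N)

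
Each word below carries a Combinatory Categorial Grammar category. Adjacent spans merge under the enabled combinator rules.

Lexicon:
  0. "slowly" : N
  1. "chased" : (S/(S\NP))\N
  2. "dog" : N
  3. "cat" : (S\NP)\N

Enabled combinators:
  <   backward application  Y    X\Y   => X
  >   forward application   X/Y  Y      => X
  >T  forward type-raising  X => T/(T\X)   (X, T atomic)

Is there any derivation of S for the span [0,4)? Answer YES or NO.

[0,4] S   >
  [0,2] S/(S\NP)   <
    [0,1] "slowly" : N
    [1,2] "chased" : (S/(S\NP))\N
  [2,4] S\NP   <
    [2,3] "dog" : N
    [3,4] "cat" : (S\NP)\N

YES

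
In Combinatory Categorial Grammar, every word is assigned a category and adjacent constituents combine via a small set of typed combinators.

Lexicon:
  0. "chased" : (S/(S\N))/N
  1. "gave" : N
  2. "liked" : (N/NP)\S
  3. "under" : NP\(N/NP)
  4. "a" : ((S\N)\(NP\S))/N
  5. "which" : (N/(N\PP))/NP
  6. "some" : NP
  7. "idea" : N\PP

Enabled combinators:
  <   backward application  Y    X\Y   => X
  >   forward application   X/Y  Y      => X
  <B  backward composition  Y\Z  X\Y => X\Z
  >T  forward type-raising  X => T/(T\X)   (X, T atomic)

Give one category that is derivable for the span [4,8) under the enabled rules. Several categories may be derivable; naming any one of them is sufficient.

(S\N)\(NP\S)

[0,8] S   >
  [0,2] S/(S\N)   >
    [0,1] "chased" : (S/(S\N))/N
    [1,2] "gave" : N
  [2,8] S\N   <
    [2,4] NP\S   <B
      [2,3] "liked" : (N/NP)\S
      [3,4] "under" : NP\(N/NP)
    [4,8] (S\N)\(NP\S)   >
      [4,5] "a" : ((S\N)\(NP\S))/N
      [5,8] N   >
        [5,7] N/(N\PP)   >
          [5,6] "which" : (N/(N\PP))/NP
          [6,7] "some" : NP
        [7,8] "idea" : N\PP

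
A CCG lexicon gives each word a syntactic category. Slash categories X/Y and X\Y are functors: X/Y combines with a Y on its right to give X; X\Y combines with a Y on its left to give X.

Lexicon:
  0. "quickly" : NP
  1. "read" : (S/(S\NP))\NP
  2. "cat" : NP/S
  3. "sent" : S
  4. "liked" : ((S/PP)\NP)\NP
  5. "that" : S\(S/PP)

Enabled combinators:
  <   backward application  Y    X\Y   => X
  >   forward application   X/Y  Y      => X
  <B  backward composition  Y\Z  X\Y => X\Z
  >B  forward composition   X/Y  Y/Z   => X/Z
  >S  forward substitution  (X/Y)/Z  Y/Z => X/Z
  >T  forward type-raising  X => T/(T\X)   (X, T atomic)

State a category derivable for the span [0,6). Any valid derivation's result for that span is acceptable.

[0,6] S   >
  [0,2] S/(S\NP)   <
    [0,1] "quickly" : NP
    [1,2] "read" : (S/(S\NP))\NP
  [2,6] S\NP   <B
    [2,5] (S/PP)\NP   <
      [2,4] NP   >
        [2,3] "cat" : NP/S
        [3,4] "sent" : S
      [4,5] "liked" : ((S/PP)\NP)\NP
    [5,6] "that" : S\(S/PP)

S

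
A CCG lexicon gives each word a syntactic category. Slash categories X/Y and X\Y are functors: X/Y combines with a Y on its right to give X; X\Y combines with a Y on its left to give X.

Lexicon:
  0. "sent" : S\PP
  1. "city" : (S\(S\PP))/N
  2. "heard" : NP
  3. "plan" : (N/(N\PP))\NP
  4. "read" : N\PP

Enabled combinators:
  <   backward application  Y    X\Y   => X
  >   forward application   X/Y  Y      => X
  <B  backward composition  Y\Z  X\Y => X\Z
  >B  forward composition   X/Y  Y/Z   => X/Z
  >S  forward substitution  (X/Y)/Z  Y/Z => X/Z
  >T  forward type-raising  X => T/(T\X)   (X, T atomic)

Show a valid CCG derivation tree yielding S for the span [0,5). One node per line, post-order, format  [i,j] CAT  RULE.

[0,5] S   <
  [0,1] "sent" : S\PP
  [1,5] S\(S\PP)   >
    [1,2] "city" : (S\(S\PP))/N
    [2,5] N   >
      [2,4] N/(N\PP)   <
        [2,3] "heard" : NP
        [3,4] "plan" : (N/(N\PP))\NP
      [4,5] "read" : N\PP

[0,1] S\PP  lex  "sent"
[1,2] (S\(S\PP))/N  lex  "city"
[2,3] NP  lex  "heard"
[3,4] (N/(N\PP))\NP  lex  "plan"
[2,4] N/(N\PP)  <  k=3
[4,5] N\PP  lex  "read"
[2,5] N  >  k=4
[1,5] S\(S\PP)  >  k=2
[0,5] S  <  k=1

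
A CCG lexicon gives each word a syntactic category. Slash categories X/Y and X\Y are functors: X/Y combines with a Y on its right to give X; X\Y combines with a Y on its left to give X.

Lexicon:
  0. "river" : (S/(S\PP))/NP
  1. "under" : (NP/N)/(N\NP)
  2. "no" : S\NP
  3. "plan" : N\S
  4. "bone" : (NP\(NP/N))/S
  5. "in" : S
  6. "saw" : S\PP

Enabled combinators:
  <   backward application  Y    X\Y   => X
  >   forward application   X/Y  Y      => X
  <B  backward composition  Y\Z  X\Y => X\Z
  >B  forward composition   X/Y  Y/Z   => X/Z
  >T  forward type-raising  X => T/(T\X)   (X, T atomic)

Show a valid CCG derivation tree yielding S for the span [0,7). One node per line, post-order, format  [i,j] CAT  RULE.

[0,1] (S/(S\PP))/NP  lex  "river"
[1,2] (NP/N)/(N\NP)  lex  "under"
[2,3] S\NP  lex  "no"
[3,4] N\S  lex  "plan"
[2,4] N\NP  <B  k=3
[1,4] NP/N  >  k=2
[4,5] (NP\(NP/N))/S  lex  "bone"
[5,6] S  lex  "in"
[4,6] NP\(NP/N)  >  k=5
[1,6] NP  <  k=4
[0,6] S/(S\PP)  >  k=1
[6,7] S\PP  lex  "saw"
[0,7] S  >  k=6

[0,7] S   >
  [0,6] S/(S\PP)   >
    [0,1] "river" : (S/(S\PP))/NP
    [1,6] NP   <
      [1,4] NP/N   >
        [1,2] "under" : (NP/N)/(N\NP)
        [2,4] N\NP   <B
          [2,3] "no" : S\NP
          [3,4] "plan" : N\S
      [4,6] NP\(NP/N)   >
        [4,5] "bone" : (NP\(NP/N))/S
        [5,6] "in" : S
  [6,7] "saw" : S\PP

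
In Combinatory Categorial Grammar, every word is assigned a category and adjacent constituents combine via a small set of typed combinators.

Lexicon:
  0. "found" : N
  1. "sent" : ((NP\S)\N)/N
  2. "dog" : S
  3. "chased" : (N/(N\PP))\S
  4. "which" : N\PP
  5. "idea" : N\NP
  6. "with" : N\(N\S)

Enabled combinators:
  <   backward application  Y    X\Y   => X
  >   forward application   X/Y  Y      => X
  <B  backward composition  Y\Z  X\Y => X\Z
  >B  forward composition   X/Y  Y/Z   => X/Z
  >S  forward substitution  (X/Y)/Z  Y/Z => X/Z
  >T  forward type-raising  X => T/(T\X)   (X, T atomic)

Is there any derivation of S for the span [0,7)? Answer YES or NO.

N ((NP\S)\N)/N S (N/(N\PP))\S N\PP N\NP N\(N\S)
CKY chart[0,7] = {N, N/(N\N), NP/(NP\N), PP/(PP\N), S/(S\N)}; S ∉ chart

NO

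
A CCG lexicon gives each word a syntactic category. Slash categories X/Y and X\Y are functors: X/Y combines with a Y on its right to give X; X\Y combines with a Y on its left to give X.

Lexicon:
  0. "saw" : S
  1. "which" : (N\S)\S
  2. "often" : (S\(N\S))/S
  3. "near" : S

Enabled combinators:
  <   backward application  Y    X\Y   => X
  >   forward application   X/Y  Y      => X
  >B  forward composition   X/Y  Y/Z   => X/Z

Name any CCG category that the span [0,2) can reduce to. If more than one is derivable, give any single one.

N\S

[0,4] S   <
  [0,2] N\S   <
    [0,1] "saw" : S
    [1,2] "which" : (N\S)\S
  [2,4] S\(N\S)   >
    [2,3] "often" : (S\(N\S))/S
    [3,4] "near" : S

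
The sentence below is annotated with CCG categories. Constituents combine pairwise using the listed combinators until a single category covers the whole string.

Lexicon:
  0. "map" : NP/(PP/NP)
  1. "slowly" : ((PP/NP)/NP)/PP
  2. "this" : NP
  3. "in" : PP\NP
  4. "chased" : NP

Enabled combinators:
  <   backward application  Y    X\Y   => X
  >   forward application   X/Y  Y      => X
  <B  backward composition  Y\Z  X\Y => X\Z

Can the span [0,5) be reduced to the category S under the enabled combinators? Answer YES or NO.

NP/(PP/NP) ((PP/NP)/NP)/PP NP PP\NP NP
CKY chart[0,5] = {NP}; S ∉ chart

NO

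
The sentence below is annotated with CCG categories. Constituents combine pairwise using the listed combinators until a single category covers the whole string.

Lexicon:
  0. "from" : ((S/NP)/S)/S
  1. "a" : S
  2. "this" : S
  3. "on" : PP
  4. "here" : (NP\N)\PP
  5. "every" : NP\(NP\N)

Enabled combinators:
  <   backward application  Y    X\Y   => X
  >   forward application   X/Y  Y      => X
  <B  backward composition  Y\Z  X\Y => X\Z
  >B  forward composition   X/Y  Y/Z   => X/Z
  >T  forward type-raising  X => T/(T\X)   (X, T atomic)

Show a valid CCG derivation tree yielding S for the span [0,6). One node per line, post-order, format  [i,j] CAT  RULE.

[0,1] ((S/NP)/S)/S  lex  "from"
[1,2] S  lex  "a"
[0,2] (S/NP)/S  >  k=1
[2,3] S  lex  "this"
[0,3] S/NP  >  k=2
[3,4] PP  lex  "on"
[4,5] (NP\N)\PP  lex  "here"
[3,5] NP\N  <  k=4
[5,6] NP\(NP\N)  lex  "every"
[3,6] NP  <  k=5
[0,6] S  >  k=3

[0,6] S   >
  [0,3] S/NP   >
    [0,2] (S/NP)/S   >
      [0,1] "from" : ((S/NP)/S)/S
      [1,2] "a" : S
    [2,3] "this" : S
  [3,6] NP   <
    [3,5] NP\N   <
      [3,4] "on" : PP
      [4,5] "here" : (NP\N)\PP
    [5,6] "every" : NP\(NP\N)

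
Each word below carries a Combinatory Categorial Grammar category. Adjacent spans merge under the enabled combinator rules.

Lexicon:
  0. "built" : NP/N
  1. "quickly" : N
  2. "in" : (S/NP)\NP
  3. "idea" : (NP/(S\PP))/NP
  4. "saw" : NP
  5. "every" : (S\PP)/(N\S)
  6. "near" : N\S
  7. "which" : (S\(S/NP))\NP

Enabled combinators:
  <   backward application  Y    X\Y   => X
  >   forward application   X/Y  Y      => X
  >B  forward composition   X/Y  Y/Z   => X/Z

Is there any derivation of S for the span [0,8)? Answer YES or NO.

[0,8] S   <
  [0,3] S/NP   <
    [0,2] NP   >
      [0,1] "built" : NP/N
      [1,2] "quickly" : N
    [2,3] "in" : (S/NP)\NP
  [3,8] S\(S/NP)   <
    [3,7] NP   >
      [3,5] NP/(S\PP)   >
        [3,4] "idea" : (NP/(S\PP))/NP
        [4,5] "saw" : NP
      [5,7] S\PP   >
        [5,6] "every" : (S\PP)/(N\S)
        [6,7] "near" : N\S
    [7,8] "which" : (S\(S/NP))\NP

YES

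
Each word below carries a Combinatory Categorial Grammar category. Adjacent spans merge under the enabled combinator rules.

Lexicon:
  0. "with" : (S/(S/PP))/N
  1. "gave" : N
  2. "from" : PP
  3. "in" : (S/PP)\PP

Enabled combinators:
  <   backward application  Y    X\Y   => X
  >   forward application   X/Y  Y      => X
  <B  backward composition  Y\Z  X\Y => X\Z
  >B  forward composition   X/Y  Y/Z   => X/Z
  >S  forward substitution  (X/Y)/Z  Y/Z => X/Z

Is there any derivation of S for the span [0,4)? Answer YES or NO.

[0,4] S   >
  [0,2] S/(S/PP)   >
    [0,1] "with" : (S/(S/PP))/N
    [1,2] "gave" : N
  [2,4] S/PP   <
    [2,3] "from" : PP
    [3,4] "in" : (S/PP)\PP

YES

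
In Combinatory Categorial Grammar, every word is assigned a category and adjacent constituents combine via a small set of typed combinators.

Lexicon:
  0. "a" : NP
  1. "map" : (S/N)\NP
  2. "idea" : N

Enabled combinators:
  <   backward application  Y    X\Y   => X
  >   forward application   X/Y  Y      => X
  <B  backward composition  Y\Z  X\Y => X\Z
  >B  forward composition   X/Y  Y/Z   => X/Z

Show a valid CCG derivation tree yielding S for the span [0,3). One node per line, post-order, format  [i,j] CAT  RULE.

[0,1] NP  lex  "a"
[1,2] (S/N)\NP  lex  "map"
[0,2] S/N  <  k=1
[2,3] N  lex  "idea"
[0,3] S  >  k=2

[0,3] S   >
  [0,2] S/N   <
    [0,1] "a" : NP
    [1,2] "map" : (S/N)\NP
  [2,3] "idea" : N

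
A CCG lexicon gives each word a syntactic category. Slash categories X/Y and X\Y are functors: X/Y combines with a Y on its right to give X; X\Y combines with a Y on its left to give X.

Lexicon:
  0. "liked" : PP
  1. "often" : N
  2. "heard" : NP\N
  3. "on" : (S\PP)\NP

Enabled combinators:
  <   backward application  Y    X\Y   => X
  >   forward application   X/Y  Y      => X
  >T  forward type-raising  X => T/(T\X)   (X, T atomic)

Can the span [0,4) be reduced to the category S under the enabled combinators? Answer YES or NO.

[0,4] S   <
  [0,1] "liked" : PP
  [1,4] S\PP   <
    [1,3] NP   <
      [1,2] "often" : N
      [2,3] "heard" : NP\N
    [3,4] "on" : (S\PP)\NP

YES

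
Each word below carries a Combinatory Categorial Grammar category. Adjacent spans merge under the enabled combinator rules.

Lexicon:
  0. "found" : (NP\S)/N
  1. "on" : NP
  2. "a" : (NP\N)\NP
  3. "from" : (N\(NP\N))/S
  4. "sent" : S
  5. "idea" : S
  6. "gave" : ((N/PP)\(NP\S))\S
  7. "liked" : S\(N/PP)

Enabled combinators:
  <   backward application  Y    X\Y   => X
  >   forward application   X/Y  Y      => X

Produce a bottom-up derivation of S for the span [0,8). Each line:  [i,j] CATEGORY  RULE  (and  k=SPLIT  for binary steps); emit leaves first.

[0,8] S   <
  [0,7] N/PP   <
    [0,5] NP\S   >
      [0,1] "found" : (NP\S)/N
      [1,5] N   <
        [1,3] NP\N   <
          [1,2] "on" : NP
          [2,3] "a" : (NP\N)\NP
        [3,5] N\(NP\N)   >
          [3,4] "from" : (N\(NP\N))/S
          [4,5] "sent" : S
    [5,7] (N/PP)\(NP\S)   <
      [5,6] "idea" : S
      [6,7] "gave" : ((N/PP)\(NP\S))\S
  [7,8] "liked" : S\(N/PP)

[0,1] (NP\S)/N  lex  "found"
[1,2] NP  lex  "on"
[2,3] (NP\N)\NP  lex  "a"
[1,3] NP\N  <  k=2
[3,4] (N\(NP\N))/S  lex  "from"
[4,5] S  lex  "sent"
[3,5] N\(NP\N)  >  k=4
[1,5] N  <  k=3
[0,5] NP\S  >  k=1
[5,6] S  lex  "idea"
[6,7] ((N/PP)\(NP\S))\S  lex  "gave"
[5,7] (N/PP)\(NP\S)  <  k=6
[0,7] N/PP  <  k=5
[7,8] S\(N/PP)  lex  "liked"
[0,8] S  <  k=7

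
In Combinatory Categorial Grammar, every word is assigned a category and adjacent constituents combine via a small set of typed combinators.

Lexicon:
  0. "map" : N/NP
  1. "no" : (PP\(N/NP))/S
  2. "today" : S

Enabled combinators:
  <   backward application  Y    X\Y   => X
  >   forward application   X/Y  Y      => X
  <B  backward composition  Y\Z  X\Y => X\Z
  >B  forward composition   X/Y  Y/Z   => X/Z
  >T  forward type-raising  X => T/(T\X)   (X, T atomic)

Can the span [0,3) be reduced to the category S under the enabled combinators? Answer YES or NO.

N/NP (PP\(N/NP))/S S
CKY chart[0,3] = {N/(N\PP), NP/(NP\PP), PP, PP/(PP\PP), S/(S\PP)}; S ∉ chart

NO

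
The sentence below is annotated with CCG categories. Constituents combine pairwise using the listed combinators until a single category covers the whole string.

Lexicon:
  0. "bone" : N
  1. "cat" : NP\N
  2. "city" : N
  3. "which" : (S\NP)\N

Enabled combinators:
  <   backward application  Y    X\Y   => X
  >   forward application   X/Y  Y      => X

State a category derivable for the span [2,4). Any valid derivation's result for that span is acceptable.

S\NP

[0,4] S   <
  [0,2] NP   <
    [0,1] "bone" : N
    [1,2] "cat" : NP\N
  [2,4] S\NP   <
    [2,3] "city" : N
    [3,4] "which" : (S\NP)\N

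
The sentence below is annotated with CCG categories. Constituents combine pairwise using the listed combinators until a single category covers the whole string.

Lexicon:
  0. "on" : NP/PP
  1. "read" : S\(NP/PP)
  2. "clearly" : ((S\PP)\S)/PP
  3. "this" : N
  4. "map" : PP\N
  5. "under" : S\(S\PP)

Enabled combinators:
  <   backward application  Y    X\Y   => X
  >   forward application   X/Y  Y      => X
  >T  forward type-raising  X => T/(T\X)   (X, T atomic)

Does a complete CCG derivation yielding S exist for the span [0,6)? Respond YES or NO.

[0,6] S   <
  [0,5] S\PP   <
    [0,2] S   <
      [0,1] "on" : NP/PP
      [1,2] "read" : S\(NP/PP)
    [2,5] (S\PP)\S   >
      [2,3] "clearly" : ((S\PP)\S)/PP
      [3,5] PP   <
        [3,4] "this" : N
        [4,5] "map" : PP\N
  [5,6] "under" : S\(S\PP)

YES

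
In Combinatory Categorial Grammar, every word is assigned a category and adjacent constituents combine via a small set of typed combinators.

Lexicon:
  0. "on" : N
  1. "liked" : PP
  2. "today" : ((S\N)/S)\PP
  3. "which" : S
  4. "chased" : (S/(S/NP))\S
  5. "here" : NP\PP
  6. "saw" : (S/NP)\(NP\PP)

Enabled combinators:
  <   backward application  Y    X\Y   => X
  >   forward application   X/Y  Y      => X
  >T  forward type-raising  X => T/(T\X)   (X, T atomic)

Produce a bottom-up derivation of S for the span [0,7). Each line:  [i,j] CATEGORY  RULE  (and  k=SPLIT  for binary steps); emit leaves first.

[0,1] N  lex  "on"
[0,1] S/(S\N)  >T
[1,2] PP  lex  "liked"
[2,3] ((S\N)/S)\PP  lex  "today"
[1,3] (S\N)/S  <  k=2
[3,4] S  lex  "which"
[1,4] S\N  >  k=3
[0,4] S  >  k=1
[4,5] (S/(S/NP))\S  lex  "chased"
[0,5] S/(S/NP)  <  k=4
[5,6] NP\PP  lex  "here"
[6,7] (S/NP)\(NP\PP)  lex  "saw"
[5,7] S/NP  <  k=6
[0,7] S  >  k=5

[0,7] S   >
  [0,5] S/(S/NP)   <
    [0,4] S   >
      [0,1] S/(S\N)   >T
        [0,1] "on" : N
      [1,4] S\N   >
        [1,3] (S\N)/S   <
          [1,2] "liked" : PP
          [2,3] "today" : ((S\N)/S)\PP
        [3,4] "which" : S
    [4,5] "chased" : (S/(S/NP))\S
  [5,7] S/NP   <
    [5,6] "here" : NP\PP
    [6,7] "saw" : (S/NP)\(NP\PP)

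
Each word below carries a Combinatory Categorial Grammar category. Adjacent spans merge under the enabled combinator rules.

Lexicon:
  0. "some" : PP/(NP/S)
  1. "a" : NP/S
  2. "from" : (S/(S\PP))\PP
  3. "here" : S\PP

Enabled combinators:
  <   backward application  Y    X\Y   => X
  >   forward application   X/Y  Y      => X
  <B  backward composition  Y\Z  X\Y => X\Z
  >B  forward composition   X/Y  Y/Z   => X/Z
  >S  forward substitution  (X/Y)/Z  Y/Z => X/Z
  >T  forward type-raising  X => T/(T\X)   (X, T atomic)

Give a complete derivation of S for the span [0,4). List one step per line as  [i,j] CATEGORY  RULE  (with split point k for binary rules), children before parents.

[0,1] PP/(NP/S)  lex  "some"
[1,2] NP/S  lex  "a"
[0,2] PP  >  k=1
[2,3] (S/(S\PP))\PP  lex  "from"
[0,3] S/(S\PP)  <  k=2
[3,4] S\PP  lex  "here"
[0,4] S  >  k=3

[0,4] S   >
  [0,3] S/(S\PP)   <
    [0,2] PP   >
      [0,1] "some" : PP/(NP/S)
      [1,2] "a" : NP/S
    [2,3] "from" : (S/(S\PP))\PP
  [3,4] "here" : S\PP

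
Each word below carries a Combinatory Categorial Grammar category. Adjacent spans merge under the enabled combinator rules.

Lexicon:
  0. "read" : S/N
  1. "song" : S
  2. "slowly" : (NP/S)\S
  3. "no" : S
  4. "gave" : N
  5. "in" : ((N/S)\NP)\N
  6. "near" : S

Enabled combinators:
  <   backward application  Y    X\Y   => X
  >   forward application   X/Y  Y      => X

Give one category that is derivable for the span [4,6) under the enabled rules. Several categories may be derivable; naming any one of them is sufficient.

[0,7] S   >
  [0,1] "read" : S/N
  [1,7] N   >
    [1,6] N/S   <
      [1,4] NP   >
        [1,3] NP/S   <
          [1,2] "song" : S
          [2,3] "slowly" : (NP/S)\S
        [3,4] "no" : S
      [4,6] (N/S)\NP   <
        [4,5] "gave" : N
        [5,6] "in" : ((N/S)\NP)\N
    [6,7] "near" : S

(N/S)\NP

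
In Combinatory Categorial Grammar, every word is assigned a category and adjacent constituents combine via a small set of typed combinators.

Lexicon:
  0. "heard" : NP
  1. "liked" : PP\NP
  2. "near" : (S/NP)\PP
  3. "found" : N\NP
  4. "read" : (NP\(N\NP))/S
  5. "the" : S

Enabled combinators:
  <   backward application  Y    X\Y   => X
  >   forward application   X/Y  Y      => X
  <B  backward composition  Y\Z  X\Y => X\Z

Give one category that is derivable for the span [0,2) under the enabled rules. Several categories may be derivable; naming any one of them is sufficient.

[0,6] S   >
  [0,3] S/NP   <
    [0,2] PP   <
      [0,1] "heard" : NP
      [1,2] "liked" : PP\NP
    [2,3] "near" : (S/NP)\PP
  [3,6] NP   <
    [3,4] "found" : N\NP
    [4,6] NP\(N\NP)   >
      [4,5] "read" : (NP\(N\NP))/S
      [5,6] "the" : S

PP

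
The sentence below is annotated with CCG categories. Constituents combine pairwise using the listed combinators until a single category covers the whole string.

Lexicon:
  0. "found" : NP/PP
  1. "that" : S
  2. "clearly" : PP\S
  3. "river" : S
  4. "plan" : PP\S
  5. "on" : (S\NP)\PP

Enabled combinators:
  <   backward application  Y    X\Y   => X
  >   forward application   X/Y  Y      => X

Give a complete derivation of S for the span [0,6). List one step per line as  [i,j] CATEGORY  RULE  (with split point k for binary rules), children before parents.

[0,6] S   <
  [0,3] NP   >
    [0,1] "found" : NP/PP
    [1,3] PP   <
      [1,2] "that" : S
      [2,3] "clearly" : PP\S
  [3,6] S\NP   <
    [3,5] PP   <
      [3,4] "river" : S
      [4,5] "plan" : PP\S
    [5,6] "on" : (S\NP)\PP

[0,1] NP/PP  lex  "found"
[1,2] S  lex  "that"
[2,3] PP\S  lex  "clearly"
[1,3] PP  <  k=2
[0,3] NP  >  k=1
[3,4] S  lex  "river"
[4,5] PP\S  lex  "plan"
[3,5] PP  <  k=4
[5,6] (S\NP)\PP  lex  "on"
[3,6] S\NP  <  k=5
[0,6] S  <  k=3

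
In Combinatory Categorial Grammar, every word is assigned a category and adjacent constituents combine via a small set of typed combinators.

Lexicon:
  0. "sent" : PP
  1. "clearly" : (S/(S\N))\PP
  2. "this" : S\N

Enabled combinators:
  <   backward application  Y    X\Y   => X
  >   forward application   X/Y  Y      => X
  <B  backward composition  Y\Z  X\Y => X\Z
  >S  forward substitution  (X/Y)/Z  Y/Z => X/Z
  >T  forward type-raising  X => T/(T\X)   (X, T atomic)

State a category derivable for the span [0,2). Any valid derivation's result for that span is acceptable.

[0,3] S   >
  [0,2] S/(S\N)   <
    [0,1] "sent" : PP
    [1,2] "clearly" : (S/(S\N))\PP
  [2,3] "this" : S\N

S/(S\N)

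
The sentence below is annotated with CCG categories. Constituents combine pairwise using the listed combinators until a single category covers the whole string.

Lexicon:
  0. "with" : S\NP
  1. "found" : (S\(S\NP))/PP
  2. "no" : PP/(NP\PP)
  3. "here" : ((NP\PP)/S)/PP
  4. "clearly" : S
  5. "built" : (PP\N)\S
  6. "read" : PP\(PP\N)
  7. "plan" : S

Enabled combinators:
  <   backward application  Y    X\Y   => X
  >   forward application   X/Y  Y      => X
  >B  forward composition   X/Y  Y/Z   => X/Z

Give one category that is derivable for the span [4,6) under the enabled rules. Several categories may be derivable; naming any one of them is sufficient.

PP\N

[0,8] S   <
  [0,1] "with" : S\NP
  [1,8] S\(S\NP)   >
    [1,2] "found" : (S\(S\NP))/PP
    [2,8] PP   >
      [2,3] "no" : PP/(NP\PP)
      [3,8] NP\PP   >
        [3,7] (NP\PP)/S   >
          [3,4] "here" : ((NP\PP)/S)/PP
          [4,7] PP   <
            [4,6] PP\N   <
              [4,5] "clearly" : S
              [5,6] "built" : (PP\N)\S
            [6,7] "read" : PP\(PP\N)
        [7,8] "plan" : S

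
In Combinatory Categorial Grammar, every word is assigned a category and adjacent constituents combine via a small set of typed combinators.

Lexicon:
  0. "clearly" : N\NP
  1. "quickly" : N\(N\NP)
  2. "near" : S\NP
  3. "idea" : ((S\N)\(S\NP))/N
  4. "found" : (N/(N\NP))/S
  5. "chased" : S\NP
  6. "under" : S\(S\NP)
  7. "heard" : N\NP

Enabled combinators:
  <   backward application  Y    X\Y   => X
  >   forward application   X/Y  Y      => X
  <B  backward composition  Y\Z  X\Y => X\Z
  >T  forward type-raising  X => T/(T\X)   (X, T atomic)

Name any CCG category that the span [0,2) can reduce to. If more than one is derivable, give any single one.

N

[0,8] S   <
  [0,2] N   <
    [0,1] "clearly" : N\NP
    [1,2] "quickly" : N\(N\NP)
  [2,8] S\N   <
    [2,3] "near" : S\NP
    [3,8] (S\N)\(S\NP)   >
      [3,4] "idea" : ((S\N)\(S\NP))/N
      [4,8] N   >
        [4,7] N/(N\NP)   >
          [4,5] "found" : (N/(N\NP))/S
          [5,7] S   <
            [5,6] "chased" : S\NP
            [6,7] "under" : S\(S\NP)
        [7,8] "heard" : N\NP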